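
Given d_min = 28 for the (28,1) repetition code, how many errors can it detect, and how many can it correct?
Detection only: up to d_min − 1 = 27 errors.
Correction: up to ⌊(d_min − 1)/2⌋ = ⌊27/2⌋ = 13 errors.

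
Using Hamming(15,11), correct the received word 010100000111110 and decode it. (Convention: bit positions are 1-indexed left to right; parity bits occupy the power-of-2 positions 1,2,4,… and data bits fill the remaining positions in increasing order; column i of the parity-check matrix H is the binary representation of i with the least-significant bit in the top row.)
Syndrome s = H · r^T (mod 2), r = 010100000111110:
  s[0] = (101010101010101)·(010100000111110) mod 2 = 0+0+0+0+0+0+0+0+0+0+1+0+1+0+0 mod 2 = 0
  s[1] = (011001100110011)·(010100000111110) mod 2 = 0+1+0+0+0+0+0+0+0+1+1+0+0+1+0 mod 2 = 0
  s[2] = (000111100001111)·(010100000111110) mod 2 = 0+0+0+1+0+0+0+0+0+0+0+1+1+1+0 mod 2 = 0
  s[3] = (000000011111111)·(010100000111110) mod 2 = 0+0+0+0+0+0+0+0+0+1+1+1+1+1+0 mod 2 = 1
Syndrome = 0001
Column 8 of H equals this syndrome → error at bit 8 (1-indexed).
Flip bit 8: 010100000111110 → 010100010111110
Extract data bits at positions {3,5,6,7,9,10,11,12,13,14,15}: 00000111110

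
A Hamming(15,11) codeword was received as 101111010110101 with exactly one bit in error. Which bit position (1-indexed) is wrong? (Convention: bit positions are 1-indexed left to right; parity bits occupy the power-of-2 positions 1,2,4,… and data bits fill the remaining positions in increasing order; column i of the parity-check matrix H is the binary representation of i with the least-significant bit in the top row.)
Syndrome s = H · r^T (mod 2), r = 101111010110101:
  s[0] = (101010101010101)·(101111010110101) mod 2 = 1+0+1+0+1+0+0+0+0+0+1+0+1+0+1 mod 2 = 0
  s[1] = (011001100110011)·(101111010110101) mod 2 = 0+0+1+0+0+1+0+0+0+1+1+0+0+0+1 mod 2 = 1
  s[2] = (000111100001111)·(101111010110101) mod 2 = 0+0+0+1+1+1+0+0+0+0+0+0+1+0+1 mod 2 = 1
  s[3] = (000000011111111)·(101111010110101) mod 2 = 0+0+0+0+0+0+0+1+0+1+1+0+1+0+1 mod 2 = 1
Syndrome = 0111
Column i of H is the binary representation of i, so the syndrome is the binary index of the flipped bit.
Read s = 0111 with s[0] as LSB: 0·2^0 + 1·2^1 + 1·2^2 + 1·2^3 = 14.
Error is at bit position 14.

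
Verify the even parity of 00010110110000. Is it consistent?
Sum of all bits: 0+0+0+1+0+1+1+0+1+1+0+0+0+0 = 5; 5 mod 2 = 1. Result is 1 → parity error detected.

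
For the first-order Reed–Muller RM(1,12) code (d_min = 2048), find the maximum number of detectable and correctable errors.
Detection only: up to d_min − 1 = 2047 errors.
Correction: up to ⌊(d_min − 1)/2⌋ = ⌊2047/2⌋ = 1023 errors.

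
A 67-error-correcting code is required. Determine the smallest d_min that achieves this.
Correcting t errors requires d_min ≥ 2t + 1 = 2·67 + 1 = 135.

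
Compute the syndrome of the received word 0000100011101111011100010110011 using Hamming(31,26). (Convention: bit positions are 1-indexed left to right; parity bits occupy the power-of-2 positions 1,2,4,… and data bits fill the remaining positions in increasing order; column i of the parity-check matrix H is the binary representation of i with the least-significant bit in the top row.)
Syndrome s = H · r^T (mod 2), r = 0000100011101111011100010110011:
  s[0] = (1010101010101010101010101010101)·(0000100011101111011100010110011) mod 2 = 0+0+0+0+1+0+0+0+1+0+1+0+1+0+1+0+0+0+1+0+0+0+0+0+0+0+1+0+0+0+1 mod 2 = 0
  s[1] = (0110011001100110011001100110011)·(0000100011101111011100010110011) mod 2 = 0+0+0+0+0+0+0+0+0+1+1+0+0+1+1+0+0+1+1+0+0+0+0+0+0+1+1+0+0+1+1 mod 2 = 0
  s[2] = (0001111000011110000111100001111)·(0000100011101111011100010110011) mod 2 = 0+0+0+0+1+0+0+0+0+0+0+0+1+1+1+0+0+0+0+1+0+0+0+0+0+0+0+0+0+1+1 mod 2 = 1
  s[3] = (0000000111111110000000011111111)·(0000100011101111011100010110011) mod 2 = 0+0+0+0+0+0+0+0+1+1+1+0+1+1+1+0+0+0+0+0+0+0+0+1+0+1+1+0+0+1+1 mod 2 = 1
  s[4] = (0000000000000001111111111111111)·(0000100011101111011100010110011) mod 2 = 0+0+0+0+0+0+0+0+0+0+0+0+0+0+0+1+0+1+1+1+0+0+0+1+0+1+1+0+0+1+1 mod 2 = 1
Syndrome = 00111
Non-zero syndrome: error at position 28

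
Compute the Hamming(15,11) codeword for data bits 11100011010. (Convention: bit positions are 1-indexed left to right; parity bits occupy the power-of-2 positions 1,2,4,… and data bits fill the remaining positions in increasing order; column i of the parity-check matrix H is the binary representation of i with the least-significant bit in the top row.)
Codeword c = d · G (mod 2), d = 11100011010:
  c[0] = d·G[:,0] = (11100011010)·(11011010101) mod 2 = 1+1+0+0+0+0+1+0+0+0+0 mod 2 = 1
  c[1] = d·G[:,1] = (11100011010)·(10110110011) mod 2 = 1+0+1+0+0+0+1+0+0+1+0 mod 2 = 0
  c[2] = d·G[:,2] = (11100011010)·(10000000000) mod 2 = 1+0+0+0+0+0+0+0+0+0+0 mod 2 = 1
  c[3] = d·G[:,3] = (11100011010)·(01110001111) mod 2 = 0+1+1+0+0+0+0+1+0+1+0 mod 2 = 0
  c[4] = d·G[:,4] = (11100011010)·(01000000000) mod 2 = 0+1+0+0+0+0+0+0+0+0+0 mod 2 = 1
  c[5] = d·G[:,5] = (11100011010)·(00100000000) mod 2 = 0+0+1+0+0+0+0+0+0+0+0 mod 2 = 1
  c[6] = d·G[:,6] = (11100011010)·(00010000000) mod 2 = 0+0+0+0+0+0+0+0+0+0+0 mod 2 = 0
  c[7] = d·G[:,7] = (11100011010)·(00001111111) mod 2 = 0+0+0+0+0+0+1+1+0+1+0 mod 2 = 1
  c[8] = d·G[:,8] = (11100011010)·(00001000000) mod 2 = 0+0+0+0+0+0+0+0+0+0+0 mod 2 = 0
  c[9] = d·G[:,9] = (11100011010)·(00000100000) mod 2 = 0+0+0+0+0+0+0+0+0+0+0 mod 2 = 0
  c[10] = d·G[:,10] = (11100011010)·(00000010000) mod 2 = 0+0+0+0+0+0+1+0+0+0+0 mod 2 = 1
  c[11] = d·G[:,11] = (11100011010)·(00000001000) mod 2 = 0+0+0+0+0+0+0+1+0+0+0 mod 2 = 1
  c[12] = d·G[:,12] = (11100011010)·(00000000100) mod 2 = 0+0+0+0+0+0+0+0+0+0+0 mod 2 = 0
  c[13] = d·G[:,13] = (11100011010)·(00000000010) mod 2 = 0+0+0+0+0+0+0+0+0+1+0 mod 2 = 1
  c[14] = d·G[:,14] = (11100011010)·(00000000001) mod 2 = 0+0+0+0+0+0+0+0+0+0+0 mod 2 = 0
Codeword = 101011010011010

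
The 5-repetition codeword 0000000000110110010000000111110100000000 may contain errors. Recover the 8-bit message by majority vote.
Split into 5-bit blocks and majority-vote each:
  block 1 = 00000: 0 ones, 5 zeros → 0
  block 2 = 00000: 0 ones, 5 zeros → 0
  block 3 = 11011: 4 ones, 1 zeros → 1
  block 4 = 00100: 1 ones, 4 zeros → 0
  block 5 = 00000: 0 ones, 5 zeros → 0
  block 6 = 11111: 5 ones, 0 zeros → 1
  block 7 = 01000: 1 ones, 4 zeros → 0
  block 8 = 00000: 0 ones, 5 zeros → 0
Decoded = 00100100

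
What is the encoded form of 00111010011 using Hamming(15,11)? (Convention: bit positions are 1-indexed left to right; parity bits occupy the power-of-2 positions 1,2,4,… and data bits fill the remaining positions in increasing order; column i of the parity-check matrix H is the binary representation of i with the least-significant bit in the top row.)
Codeword c = d · G (mod 2), d = 00111010011:
  c[0] = d·G[:,0] = (00111010011)·(11011010101) mod 2 = 0+0+0+1+1+0+1+0+0+0+1 mod 2 = 0
  c[1] = d·G[:,1] = (00111010011)·(10110110011) mod 2 = 0+0+1+1+0+0+1+0+0+1+1 mod 2 = 1
  c[2] = d·G[:,2] = (00111010011)·(10000000000) mod 2 = 0+0+0+0+0+0+0+0+0+0+0 mod 2 = 0
  c[3] = d·G[:,3] = (00111010011)·(01110001111) mod 2 = 0+0+1+1+0+0+0+0+0+1+1 mod 2 = 0
  c[4] = d·G[:,4] = (00111010011)·(01000000000) mod 2 = 0+0+0+0+0+0+0+0+0+0+0 mod 2 = 0
  c[5] = d·G[:,5] = (00111010011)·(00100000000) mod 2 = 0+0+1+0+0+0+0+0+0+0+0 mod 2 = 1
  c[6] = d·G[:,6] = (00111010011)·(00010000000) mod 2 = 0+0+0+1+0+0+0+0+0+0+0 mod 2 = 1
  c[7] = d·G[:,7] = (00111010011)·(00001111111) mod 2 = 0+0+0+0+1+0+1+0+0+1+1 mod 2 = 0
  c[8] = d·G[:,8] = (00111010011)·(00001000000) mod 2 = 0+0+0+0+1+0+0+0+0+0+0 mod 2 = 1
  c[9] = d·G[:,9] = (00111010011)·(00000100000) mod 2 = 0+0+0+0+0+0+0+0+0+0+0 mod 2 = 0
  c[10] = d·G[:,10] = (00111010011)·(00000010000) mod 2 = 0+0+0+0+0+0+1+0+0+0+0 mod 2 = 1
  c[11] = d·G[:,11] = (00111010011)·(00000001000) mod 2 = 0+0+0+0+0+0+0+0+0+0+0 mod 2 = 0
  c[12] = d·G[:,12] = (00111010011)·(00000000100) mod 2 = 0+0+0+0+0+0+0+0+0+0+0 mod 2 = 0
  c[13] = d·G[:,13] = (00111010011)·(00000000010) mod 2 = 0+0+0+0+0+0+0+0+0+1+0 mod 2 = 1
  c[14] = d·G[:,14] = (00111010011)·(00000000001) mod 2 = 0+0+0+0+0+0+0+0+0+0+1 mod 2 = 1
Codeword = 010001101010011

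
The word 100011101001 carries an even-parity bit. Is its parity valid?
Sum of all bits: 1+0+0+0+1+1+1+0+1+0+0+1 = 6; 6 mod 2 = 0. Result is 0 → valid parity.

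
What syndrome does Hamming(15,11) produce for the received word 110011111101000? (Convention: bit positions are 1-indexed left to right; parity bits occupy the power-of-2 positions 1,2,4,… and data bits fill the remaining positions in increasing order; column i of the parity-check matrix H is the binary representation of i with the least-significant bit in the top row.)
Syndrome s = H · r^T (mod 2), r = 110011111101000:
  s[0] = (101010101010101)·(110011111101000) mod 2 = 1+0+0+0+1+0+1+0+1+0+0+0+0+0+0 mod 2 = 0
  s[1] = (011001100110011)·(110011111101000) mod 2 = 0+1+0+0+0+1+1+0+0+1+0+0+0+0+0 mod 2 = 0
  s[2] = (000111100001111)·(110011111101000) mod 2 = 0+0+0+0+1+1+1+0+0+0+0+1+0+0+0 mod 2 = 0
  s[3] = (000000011111111)·(110011111101000) mod 2 = 0+0+0+0+0+0+0+1+1+1+0+1+0+0+0 mod 2 = 0
Syndrome = 0000
s = 0: no error detected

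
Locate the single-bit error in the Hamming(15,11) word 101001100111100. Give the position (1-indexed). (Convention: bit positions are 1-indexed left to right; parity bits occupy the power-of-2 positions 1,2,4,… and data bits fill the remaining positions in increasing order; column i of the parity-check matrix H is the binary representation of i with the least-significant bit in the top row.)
Syndrome s = H · r^T (mod 2), r = 101001100111100:
  s[0] = (101010101010101)·(101001100111100) mod 2 = 1+0+1+0+0+0+1+0+0+0+1+0+1+0+0 mod 2 = 1
  s[1] = (011001100110011)·(101001100111100) mod 2 = 0+0+1+0+0+1+1+0+0+1+1+0+0+0+0 mod 2 = 1
  s[2] = (000111100001111)·(101001100111100) mod 2 = 0+0+0+0+0+1+1+0+0+0+0+1+1+0+0 mod 2 = 0
  s[3] = (000000011111111)·(101001100111100) mod 2 = 0+0+0+0+0+0+0+0+0+1+1+1+1+0+0 mod 2 = 0
Syndrome = 1100
Column i of H is the binary representation of i, so the syndrome is the binary index of the flipped bit.
Read s = 1100 with s[0] as LSB: 1·2^0 + 1·2^1 + 0·2^2 + 0·2^3 = 3.
Error is at bit position 3.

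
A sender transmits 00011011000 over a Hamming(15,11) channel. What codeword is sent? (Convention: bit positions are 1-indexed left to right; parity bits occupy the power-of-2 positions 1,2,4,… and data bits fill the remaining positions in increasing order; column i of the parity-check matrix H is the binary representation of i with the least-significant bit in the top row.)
Codeword c = d · G (mod 2), d = 00011011000:
  c[0] = d·G[:,0] = (00011011000)·(11011010101) mod 2 = 0+0+0+1+1+0+1+0+0+0+0 mod 2 = 1
  c[1] = d·G[:,1] = (00011011000)·(10110110011) mod 2 = 0+0+0+1+0+0+1+0+0+0+0 mod 2 = 0
  c[2] = d·G[:,2] = (00011011000)·(10000000000) mod 2 = 0+0+0+0+0+0+0+0+0+0+0 mod 2 = 0
  c[3] = d·G[:,3] = (00011011000)·(01110001111) mod 2 = 0+0+0+1+0+0+0+1+0+0+0 mod 2 = 0
  c[4] = d·G[:,4] = (00011011000)·(01000000000) mod 2 = 0+0+0+0+0+0+0+0+0+0+0 mod 2 = 0
  c[5] = d·G[:,5] = (00011011000)·(00100000000) mod 2 = 0+0+0+0+0+0+0+0+0+0+0 mod 2 = 0
  c[6] = d·G[:,6] = (00011011000)·(00010000000) mod 2 = 0+0+0+1+0+0+0+0+0+0+0 mod 2 = 1
  c[7] = d·G[:,7] = (00011011000)·(00001111111) mod 2 = 0+0+0+0+1+0+1+1+0+0+0 mod 2 = 1
  c[8] = d·G[:,8] = (00011011000)·(00001000000) mod 2 = 0+0+0+0+1+0+0+0+0+0+0 mod 2 = 1
  c[9] = d·G[:,9] = (00011011000)·(00000100000) mod 2 = 0+0+0+0+0+0+0+0+0+0+0 mod 2 = 0
  c[10] = d·G[:,10] = (00011011000)·(00000010000) mod 2 = 0+0+0+0+0+0+1+0+0+0+0 mod 2 = 1
  c[11] = d·G[:,11] = (00011011000)·(00000001000) mod 2 = 0+0+0+0+0+0+0+1+0+0+0 mod 2 = 1
  c[12] = d·G[:,12] = (00011011000)·(00000000100) mod 2 = 0+0+0+0+0+0+0+0+0+0+0 mod 2 = 0
  c[13] = d·G[:,13] = (00011011000)·(00000000010) mod 2 = 0+0+0+0+0+0+0+0+0+0+0 mod 2 = 0
  c[14] = d·G[:,14] = (00011011000)·(00000000001) mod 2 = 0+0+0+0+0+0+0+0+0+0+0 mod 2 = 0
Codeword = 100000111011000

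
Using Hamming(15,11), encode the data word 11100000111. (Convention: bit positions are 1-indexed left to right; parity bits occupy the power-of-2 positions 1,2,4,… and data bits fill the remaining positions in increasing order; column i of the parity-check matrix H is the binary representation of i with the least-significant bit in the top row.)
Codeword c = d · G (mod 2), d = 11100000111:
  c[0] = d·G[:,0] = (11100000111)·(11011010101) mod 2 = 1+1+0+0+0+0+0+0+1+0+1 mod 2 = 0
  c[1] = d·G[:,1] = (11100000111)·(10110110011) mod 2 = 1+0+1+0+0+0+0+0+0+1+1 mod 2 = 0
  c[2] = d·G[:,2] = (11100000111)·(10000000000) mod 2 = 1+0+0+0+0+0+0+0+0+0+0 mod 2 = 1
  c[3] = d·G[:,3] = (11100000111)·(01110001111) mod 2 = 0+1+1+0+0+0+0+0+1+1+1 mod 2 = 1
  c[4] = d·G[:,4] = (11100000111)·(01000000000) mod 2 = 0+1+0+0+0+0+0+0+0+0+0 mod 2 = 1
  c[5] = d·G[:,5] = (11100000111)·(00100000000) mod 2 = 0+0+1+0+0+0+0+0+0+0+0 mod 2 = 1
  c[6] = d·G[:,6] = (11100000111)·(00010000000) mod 2 = 0+0+0+0+0+0+0+0+0+0+0 mod 2 = 0
  c[7] = d·G[:,7] = (11100000111)·(00001111111) mod 2 = 0+0+0+0+0+0+0+0+1+1+1 mod 2 = 1
  c[8] = d·G[:,8] = (11100000111)·(00001000000) mod 2 = 0+0+0+0+0+0+0+0+0+0+0 mod 2 = 0
  c[9] = d·G[:,9] = (11100000111)·(00000100000) mod 2 = 0+0+0+0+0+0+0+0+0+0+0 mod 2 = 0
  c[10] = d·G[:,10] = (11100000111)·(00000010000) mod 2 = 0+0+0+0+0+0+0+0+0+0+0 mod 2 = 0
  c[11] = d·G[:,11] = (11100000111)·(00000001000) mod 2 = 0+0+0+0+0+0+0+0+0+0+0 mod 2 = 0
  c[12] = d·G[:,12] = (11100000111)·(00000000100) mod 2 = 0+0+0+0+0+0+0+0+1+0+0 mod 2 = 1
  c[13] = d·G[:,13] = (11100000111)·(00000000010) mod 2 = 0+0+0+0+0+0+0+0+0+1+0 mod 2 = 1
  c[14] = d·G[:,14] = (11100000111)·(00000000001) mod 2 = 0+0+0+0+0+0+0+0+0+0+1 mod 2 = 1
Codeword = 001111010000111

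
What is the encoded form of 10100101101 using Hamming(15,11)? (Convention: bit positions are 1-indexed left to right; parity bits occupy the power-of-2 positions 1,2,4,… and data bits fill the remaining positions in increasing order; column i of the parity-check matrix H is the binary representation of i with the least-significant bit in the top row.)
Codeword c = d · G (mod 2), d = 10100101101:
  c[0] = d·G[:,0] = (10100101101)·(11011010101) mod 2 = 1+0+0+0+0+0+0+0+1+0+1 mod 2 = 1
  c[1] = d·G[:,1] = (10100101101)·(10110110011) mod 2 = 1+0+1+0+0+1+0+0+0+0+1 mod 2 = 0
  c[2] = d·G[:,2] = (10100101101)·(10000000000) mod 2 = 1+0+0+0+0+0+0+0+0+0+0 mod 2 = 1
  c[3] = d·G[:,3] = (10100101101)·(01110001111) mod 2 = 0+0+1+0+0+0+0+1+1+0+1 mod 2 = 0
  c[4] = d·G[:,4] = (10100101101)·(01000000000) mod 2 = 0+0+0+0+0+0+0+0+0+0+0 mod 2 = 0
  c[5] = d·G[:,5] = (10100101101)·(00100000000) mod 2 = 0+0+1+0+0+0+0+0+0+0+0 mod 2 = 1
  c[6] = d·G[:,6] = (10100101101)·(00010000000) mod 2 = 0+0+0+0+0+0+0+0+0+0+0 mod 2 = 0
  c[7] = d·G[:,7] = (10100101101)·(00001111111) mod 2 = 0+0+0+0+0+1+0+1+1+0+1 mod 2 = 0
  c[8] = d·G[:,8] = (10100101101)·(00001000000) mod 2 = 0+0+0+0+0+0+0+0+0+0+0 mod 2 = 0
  c[9] = d·G[:,9] = (10100101101)·(00000100000) mod 2 = 0+0+0+0+0+1+0+0+0+0+0 mod 2 = 1
  c[10] = d·G[:,10] = (10100101101)·(00000010000) mod 2 = 0+0+0+0+0+0+0+0+0+0+0 mod 2 = 0
  c[11] = d·G[:,11] = (10100101101)·(00000001000) mod 2 = 0+0+0+0+0+0+0+1+0+0+0 mod 2 = 1
  c[12] = d·G[:,12] = (10100101101)·(00000000100) mod 2 = 0+0+0+0+0+0+0+0+1+0+0 mod 2 = 1
  c[13] = d·G[:,13] = (10100101101)·(00000000010) mod 2 = 0+0+0+0+0+0+0+0+0+0+0 mod 2 = 0
  c[14] = d·G[:,14] = (10100101101)·(00000000001) mod 2 = 0+0+0+0+0+0+0+0+0+0+1 mod 2 = 1
Codeword = 101001000101101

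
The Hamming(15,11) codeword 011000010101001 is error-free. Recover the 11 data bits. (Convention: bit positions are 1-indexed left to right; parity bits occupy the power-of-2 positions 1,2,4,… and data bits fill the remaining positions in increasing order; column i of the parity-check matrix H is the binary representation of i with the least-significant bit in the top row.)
Parity bits occupy power-of-2 positions; data bits are at positions {3,5,6,7,9,10,11,12,13,14,15} (1-indexed).
Extract: c[3]=1 c[5]=0 c[6]=0 c[7]=0 c[9]=0 c[10]=1 c[11]=0 c[12]=1 c[13]=0 c[14]=0 c[15]=1
Data = 10000101001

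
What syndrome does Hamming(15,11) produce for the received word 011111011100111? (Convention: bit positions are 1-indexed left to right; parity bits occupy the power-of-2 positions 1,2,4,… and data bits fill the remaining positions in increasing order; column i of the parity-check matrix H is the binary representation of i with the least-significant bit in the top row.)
Syndrome s = H · r^T (mod 2), r = 011111011100111:
  s[0] = (101010101010101)·(011111011100111) mod 2 = 0+0+1+0+1+0+0+0+1+0+0+0+1+0+1 mod 2 = 1
  s[1] = (011001100110011)·(011111011100111) mod 2 = 0+1+1+0+0+1+0+0+0+1+0+0+0+1+1 mod 2 = 0
  s[2] = (000111100001111)·(011111011100111) mod 2 = 0+0+0+1+1+1+0+0+0+0+0+0+1+1+1 mod 2 = 0
  s[3] = (000000011111111)·(011111011100111) mod 2 = 0+0+0+0+0+0+0+1+1+1+0+0+1+1+1 mod 2 = 0
Syndrome = 1000
Non-zero syndrome: error at position 1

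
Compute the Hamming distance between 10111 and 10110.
XOR = 00001, count of 1s = 1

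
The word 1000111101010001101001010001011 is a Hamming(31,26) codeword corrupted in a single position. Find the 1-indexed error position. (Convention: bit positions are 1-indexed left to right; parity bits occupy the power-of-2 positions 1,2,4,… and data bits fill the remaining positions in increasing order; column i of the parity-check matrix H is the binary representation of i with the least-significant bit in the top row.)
Syndrome s = H · r^T (mod 2), r = 1000111101010001101001010001011:
  s[0] = (1010101010101010101010101010101)·(1000111101010001101001010001011) mod 2 = 1+0+0+0+1+0+1+0+0+0+0+0+0+0+0+0+1+0+1+0+0+0+0+0+0+0+0+0+0+0+1 mod 2 = 0
  s[1] = (0110011001100110011001100110011)·(1000111101010001101001010001011) mod 2 = 0+0+0+0+0+1+1+0+0+1+0+0+0+0+0+0+0+0+1+0+0+1+0+0+0+0+0+0+0+1+1 mod 2 = 1
  s[2] = (0001111000011110000111100001111)·(1000111101010001101001010001011) mod 2 = 0+0+0+0+1+1+1+0+0+0+0+1+0+0+0+0+0+0+0+0+0+1+0+0+0+0+0+1+0+1+1 mod 2 = 0
  s[3] = (0000000111111110000000011111111)·(1000111101010001101001010001011) mod 2 = 0+0+0+0+0+0+0+1+0+1+0+1+0+0+0+0+0+0+0+0+0+0+0+1+0+0+0+1+0+1+1 mod 2 = 1
  s[4] = (0000000000000001111111111111111)·(1000111101010001101001010001011) mod 2 = 0+0+0+0+0+0+0+0+0+0+0+0+0+0+0+1+1+0+1+0+0+1+0+1+0+0+0+1+0+1+1 mod 2 = 0
Syndrome = 01010
Column i of H is the binary representation of i, so the syndrome is the binary index of the flipped bit.
Read s = 01010 with s[0] as LSB: 0·2^0 + 1·2^1 + 0·2^2 + 1·2^3 + 0·2^4 = 10.
Error is at bit position 10.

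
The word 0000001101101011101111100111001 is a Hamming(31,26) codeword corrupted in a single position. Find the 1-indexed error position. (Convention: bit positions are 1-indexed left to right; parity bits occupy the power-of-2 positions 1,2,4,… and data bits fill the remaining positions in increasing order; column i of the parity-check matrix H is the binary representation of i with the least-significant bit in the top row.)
Syndrome s = H · r^T (mod 2), r = 0000001101101011101111100111001:
  s[0] = (1010101010101010101010101010101)·(0000001101101011101111100111001) mod 2 = 0+0+0+0+0+0+1+0+0+0+1+0+1+0+1+0+1+0+1+0+1+0+1+0+0+0+1+0+0+0+1 mod 2 = 0
  s[1] = (0110011001100110011001100110011)·(0000001101101011101111100111001) mod 2 = 0+0+0+0+0+0+1+0+0+1+1+0+0+0+1+0+0+0+1+0+0+1+1+0+0+1+1+0+0+0+1 mod 2 = 0
  s[2] = (0001111000011110000111100001111)·(0000001101101011101111100111001) mod 2 = 0+0+0+0+0+0+1+0+0+0+0+0+1+0+1+0+0+0+0+1+1+1+1+0+0+0+0+1+0+0+1 mod 2 = 1
  s[3] = (0000000111111110000000011111111)·(0000001101101011101111100111001) mod 2 = 0+0+0+0+0+0+0+1+0+1+1+0+1+0+1+0+0+0+0+0+0+0+0+0+0+1+1+1+0+0+1 mod 2 = 1
  s[4] = (0000000000000001111111111111111)·(0000001101101011101111100111001) mod 2 = 0+0+0+0+0+0+0+0+0+0+0+0+0+0+0+1+1+0+1+1+1+1+1+0+0+1+1+1+0+0+1 mod 2 = 1
Syndrome = 00111
Column i of H is the binary representation of i, so the syndrome is the binary index of the flipped bit.
Read s = 00111 with s[0] as LSB: 0·2^0 + 0·2^1 + 1·2^2 + 1·2^3 + 1·2^4 = 28.
Error is at bit position 28.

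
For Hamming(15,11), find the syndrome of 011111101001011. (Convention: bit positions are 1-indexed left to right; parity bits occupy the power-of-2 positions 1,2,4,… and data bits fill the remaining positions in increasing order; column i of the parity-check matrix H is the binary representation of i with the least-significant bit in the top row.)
Syndrome s = H · r^T (mod 2), r = 011111101001011:
  s[0] = (101010101010101)·(011111101001011) mod 2 = 0+0+1+0+1+0+1+0+1+0+0+0+0+0+1 mod 2 = 1
  s[1] = (011001100110011)·(011111101001011) mod 2 = 0+1+1+0+0+1+1+0+0+0+0+0+0+1+1 mod 2 = 0
  s[2] = (000111100001111)·(011111101001011) mod 2 = 0+0+0+1+1+1+1+0+0+0+0+1+0+1+1 mod 2 = 1
  s[3] = (000000011111111)·(011111101001011) mod 2 = 0+0+0+0+0+0+0+0+1+0+0+1+0+1+1 mod 2 = 0
Syndrome = 1010
Non-zero syndrome: error at position 5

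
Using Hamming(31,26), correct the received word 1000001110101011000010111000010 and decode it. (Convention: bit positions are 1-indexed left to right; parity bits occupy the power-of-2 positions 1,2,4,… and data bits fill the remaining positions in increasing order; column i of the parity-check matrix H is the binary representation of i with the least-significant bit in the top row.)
Syndrome s = H · r^T (mod 2), r = 1000001110101011000010111000010:
  s[0] = (1010101010101010101010101010101)·(1000001110101011000010111000010) mod 2 = 1+0+0+0+0+0+1+0+1+0+1+0+1+0+1+0+0+0+0+0+1+0+1+0+1+0+0+0+0+0+0 mod 2 = 1
  s[1] = (0110011001100110011001100110011)·(1000001110101011000010111000010) mod 2 = 0+0+0+0+0+0+1+0+0+0+1+0+0+0+1+0+0+0+0+0+0+0+1+0+0+0+0+0+0+1+0 mod 2 = 1
  s[2] = (0001111000011110000111100001111)·(1000001110101011000010111000010) mod 2 = 0+0+0+0+0+0+1+0+0+0+0+0+1+0+1+0+0+0+0+0+1+0+1+0+0+0+0+0+0+1+0 mod 2 = 0
  s[3] = (0000000111111110000000011111111)·(1000001110101011000010111000010) mod 2 = 0+0+0+0+0+0+0+1+1+0+1+0+1+0+1+0+0+0+0+0+0+0+0+1+1+0+0+0+0+1+0 mod 2 = 0
  s[4] = (0000000000000001111111111111111)·(1000001110101011000010111000010) mod 2 = 0+0+0+0+0+0+0+0+0+0+0+0+0+0+0+1+0+0+0+0+1+0+1+1+1+0+0+0+0+1+0 mod 2 = 0
Syndrome = 11000
Column 3 of H equals this syndrome → error at bit 3 (1-indexed).
Flip bit 3: 1000001110101011000010111000010 → 1010001110101011000010111000010
Extract data bits at positions {3,5,6,7,9,10,11,12,13,14,15,17,18,19,20,21,22,23,24,25,26,27,28,29,30,31}: 10011010101000010111000010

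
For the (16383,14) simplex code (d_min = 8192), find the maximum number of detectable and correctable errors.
Detection only: up to d_min − 1 = 8191 errors.
Correction: up to ⌊(d_min − 1)/2⌋ = ⌊8191/2⌋ = 4095 errors.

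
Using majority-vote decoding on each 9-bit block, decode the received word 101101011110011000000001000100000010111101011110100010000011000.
Split into 9-bit blocks and majority-vote each:
  block 1 = 101101011: 6 ones, 3 zeros → 1
  block 2 = 110011000: 4 ones, 5 zeros → 0
  block 3 = 000001000: 1 ones, 8 zeros → 0
  block 4 = 100000010: 2 ones, 7 zeros → 0
  block 5 = 111101011: 7 ones, 2 zeros → 1
  block 6 = 110100010: 4 ones, 5 zeros → 0
  block 7 = 000011000: 2 ones, 7 zeros → 0
Decoded = 1000100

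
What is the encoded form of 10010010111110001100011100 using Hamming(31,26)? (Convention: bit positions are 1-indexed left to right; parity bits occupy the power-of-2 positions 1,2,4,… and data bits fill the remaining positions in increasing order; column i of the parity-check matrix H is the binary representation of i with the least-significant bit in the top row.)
Codeword c = d · G (mod 2), d = 10010010111110001100011100:
  c[0] = d·G[:,0] = (10010010111110001100011100)·(11011010101101010101010101) mod 2 = 1+0+0+1+0+0+1+0+1+0+1+1+0+0+0+0+0+1+0+0+0+1+0+1+0+0 mod 2 = 1
  c[1] = d·G[:,1] = (10010010111110001100011100)·(10110110011011001100110011) mod 2 = 1+0+0+1+0+0+1+0+0+1+1+0+1+0+0+0+1+1+0+0+0+1+0+0+0+0 mod 2 = 1
  c[2] = d·G[:,2] = (10010010111110001100011100)·(10000000000000000000000000) mod 2 = 1+0+0+0+0+0+0+0+0+0+0+0+0+0+0+0+0+0+0+0+0+0+0+0+0+0 mod 2 = 1
  c[3] = d·G[:,3] = (10010010111110001100011100)·(01110001111000111100001111) mod 2 = 0+0+0+1+0+0+0+0+1+1+1+0+0+0+0+0+1+1+0+0+0+0+1+1+0+0 mod 2 = 0
  c[4] = d·G[:,4] = (10010010111110001100011100)·(01000000000000000000000000) mod 2 = 0+0+0+0+0+0+0+0+0+0+0+0+0+0+0+0+0+0+0+0+0+0+0+0+0+0 mod 2 = 0
  c[5] = d·G[:,5] = (10010010111110001100011100)·(00100000000000000000000000) mod 2 = 0+0+0+0+0+0+0+0+0+0+0+0+0+0+0+0+0+0+0+0+0+0+0+0+0+0 mod 2 = 0
  c[6] = d·G[:,6] = (10010010111110001100011100)·(00010000000000000000000000) mod 2 = 0+0+0+1+0+0+0+0+0+0+0+0+0+0+0+0+0+0+0+0+0+0+0+0+0+0 mod 2 = 1
  c[7] = d·G[:,7] = (10010010111110001100011100)·(00001111111000000011111111) mod 2 = 0+0+0+0+0+0+1+0+1+1+1+0+0+0+0+0+0+0+0+0+0+1+1+1+0+0 mod 2 = 1
  c[8] = d·G[:,8] = (10010010111110001100011100)·(00001000000000000000000000) mod 2 = 0+0+0+0+0+0+0+0+0+0+0+0+0+0+0+0+0+0+0+0+0+0+0+0+0+0 mod 2 = 0
  c[9] = d·G[:,9] = (10010010111110001100011100)·(00000100000000000000000000) mod 2 = 0+0+0+0+0+0+0+0+0+0+0+0+0+0+0+0+0+0+0+0+0+0+0+0+0+0 mod 2 = 0
  c[10] = d·G[:,10] = (10010010111110001100011100)·(00000010000000000000000000) mod 2 = 0+0+0+0+0+0+1+0+0+0+0+0+0+0+0+0+0+0+0+0+0+0+0+0+0+0 mod 2 = 1
  c[11] = d·G[:,11] = (10010010111110001100011100)·(00000001000000000000000000) mod 2 = 0+0+0+0+0+0+0+0+0+0+0+0+0+0+0+0+0+0+0+0+0+0+0+0+0+0 mod 2 = 0
  c[12] = d·G[:,12] = (10010010111110001100011100)·(00000000100000000000000000) mod 2 = 0+0+0+0+0+0+0+0+1+0+0+0+0+0+0+0+0+0+0+0+0+0+0+0+0+0 mod 2 = 1
  c[13] = d·G[:,13] = (10010010111110001100011100)·(00000000010000000000000000) mod 2 = 0+0+0+0+0+0+0+0+0+1+0+0+0+0+0+0+0+0+0+0+0+0+0+0+0+0 mod 2 = 1
  c[14] = d·G[:,14] = (10010010111110001100011100)·(00000000001000000000000000) mod 2 = 0+0+0+0+0+0+0+0+0+0+1+0+0+0+0+0+0+0+0+0+0+0+0+0+0+0 mod 2 = 1
  c[15] = d·G[:,15] = (10010010111110001100011100)·(00000000000111111111111111) mod 2 = 0+0+0+0+0+0+0+0+0+0+0+1+1+0+0+0+1+1+0+0+0+1+1+1+0+0 mod 2 = 1
  c[16] = d·G[:,16] = (10010010111110001100011100)·(00000000000100000000000000) mod 2 = 0+0+0+0+0+0+0+0+0+0+0+1+0+0+0+0+0+0+0+0+0+0+0+0+0+0 mod 2 = 1
  c[17] = d·G[:,17] = (10010010111110001100011100)·(00000000000010000000000000) mod 2 = 0+0+0+0+0+0+0+0+0+0+0+0+1+0+0+0+0+0+0+0+0+0+0+0+0+0 mod 2 = 1
  c[18] = d·G[:,18] = (10010010111110001100011100)·(00000000000001000000000000) mod 2 = 0+0+0+0+0+0+0+0+0+0+0+0+0+0+0+0+0+0+0+0+0+0+0+0+0+0 mod 2 = 0
  c[19] = d·G[:,19] = (10010010111110001100011100)·(00000000000000100000000000) mod 2 = 0+0+0+0+0+0+0+0+0+0+0+0+0+0+0+0+0+0+0+0+0+0+0+0+0+0 mod 2 = 0
  c[20] = d·G[:,20] = (10010010111110001100011100)·(00000000000000010000000000) mod 2 = 0+0+0+0+0+0+0+0+0+0+0+0+0+0+0+0+0+0+0+0+0+0+0+0+0+0 mod 2 = 0
  c[21] = d·G[:,21] = (10010010111110001100011100)·(00000000000000001000000000) mod 2 = 0+0+0+0+0+0+0+0+0+0+0+0+0+0+0+0+1+0+0+0+0+0+0+0+0+0 mod 2 = 1
  c[22] = d·G[:,22] = (10010010111110001100011100)·(00000000000000000100000000) mod 2 = 0+0+0+0+0+0+0+0+0+0+0+0+0+0+0+0+0+1+0+0+0+0+0+0+0+0 mod 2 = 1
  c[23] = d·G[:,23] = (10010010111110001100011100)·(00000000000000000010000000) mod 2 = 0+0+0+0+0+0+0+0+0+0+0+0+0+0+0+0+0+0+0+0+0+0+0+0+0+0 mod 2 = 0
  c[24] = d·G[:,24] = (10010010111110001100011100)·(00000000000000000001000000) mod 2 = 0+0+0+0+0+0+0+0+0+0+0+0+0+0+0+0+0+0+0+0+0+0+0+0+0+0 mod 2 = 0
  c[25] = d·G[:,25] = (10010010111110001100011100)·(00000000000000000000100000) mod 2 = 0+0+0+0+0+0+0+0+0+0+0+0+0+0+0+0+0+0+0+0+0+0+0+0+0+0 mod 2 = 0
  c[26] = d·G[:,26] = (10010010111110001100011100)·(00000000000000000000010000) mod 2 = 0+0+0+0+0+0+0+0+0+0+0+0+0+0+0+0+0+0+0+0+0+1+0+0+0+0 mod 2 = 1
  c[27] = d·G[:,27] = (10010010111110001100011100)·(00000000000000000000001000) mod 2 = 0+0+0+0+0+0+0+0+0+0+0+0+0+0+0+0+0+0+0+0+0+0+1+0+0+0 mod 2 = 1
  c[28] = d·G[:,28] = (10010010111110001100011100)·(00000000000000000000000100) mod 2 = 0+0+0+0+0+0+0+0+0+0+0+0+0+0+0+0+0+0+0+0+0+0+0+1+0+0 mod 2 = 1
  c[29] = d·G[:,29] = (10010010111110001100011100)·(00000000000000000000000010) mod 2 = 0+0+0+0+0+0+0+0+0+0+0+0+0+0+0+0+0+0+0+0+0+0+0+0+0+0 mod 2 = 0
  c[30] = d·G[:,30] = (10010010111110001100011100)·(00000000000000000000000001) mod 2 = 0+0+0+0+0+0+0+0+0+0+0+0+0+0+0+0+0+0+0+0+0+0+0+0+0+0 mod 2 = 0
Codeword = 1110001100101111110001100011100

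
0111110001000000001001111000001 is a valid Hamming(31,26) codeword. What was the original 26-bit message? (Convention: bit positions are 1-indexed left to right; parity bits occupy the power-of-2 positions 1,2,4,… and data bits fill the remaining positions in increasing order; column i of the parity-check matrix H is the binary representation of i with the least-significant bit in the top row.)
Parity bits occupy power-of-2 positions; data bits are at positions {3,5,6,7,9,10,11,12,13,14,15,17,18,19,20,21,22,23,24,25,26,27,28,29,30,31} (1-indexed).
Extract: c[3]=1 c[5]=1 c[6]=1 c[7]=0 c[9]=0 c[10]=1 c[11]=0 c[12]=0 c[13]=0 c[14]=0 c[15]=0 c[17]=0 c[18]=0 c[19]=1 c[20]=0 c[21]=0 c[22]=1 c[23]=1 c[24]=1 c[25]=1 c[26]=0 c[27]=0 c[28]=0 c[29]=0 c[30]=0 c[31]=1
Data = 11100100000001001111000001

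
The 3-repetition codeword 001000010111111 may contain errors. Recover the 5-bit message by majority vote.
Split into 3-bit blocks and majority-vote each:
  block 1 = 001: 1 ones, 2 zeros → 0
  block 2 = 000: 0 ones, 3 zeros → 0
  block 3 = 010: 1 ones, 2 zeros → 0
  block 4 = 111: 3 ones, 0 zeros → 1
  block 5 = 111: 3 ones, 0 zeros → 1
Decoded = 00011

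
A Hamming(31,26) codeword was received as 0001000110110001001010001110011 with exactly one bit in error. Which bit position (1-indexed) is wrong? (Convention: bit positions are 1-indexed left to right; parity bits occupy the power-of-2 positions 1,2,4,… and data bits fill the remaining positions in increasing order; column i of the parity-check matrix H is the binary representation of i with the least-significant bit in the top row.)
Syndrome s = H · r^T (mod 2), r = 0001000110110001001010001110011:
  s[0] = (1010101010101010101010101010101)·(0001000110110001001010001110011) mod 2 = 0+0+0+0+0+0+0+0+1+0+1+0+0+0+0+0+0+0+1+0+1+0+0+0+1+0+1+0+0+0+1 mod 2 = 1
  s[1] = (0110011001100110011001100110011)·(0001000110110001001010001110011) mod 2 = 0+0+0+0+0+0+0+0+0+0+1+0+0+0+0+0+0+0+1+0+0+0+0+0+0+1+1+0+0+1+1 mod 2 = 0
  s[2] = (0001111000011110000111100001111)·(0001000110110001001010001110011) mod 2 = 0+0+0+1+0+0+0+0+0+0+0+1+0+0+0+0+0+0+0+0+1+0+0+0+0+0+0+0+0+1+1 mod 2 = 1
  s[3] = (0000000111111110000000011111111)·(0001000110110001001010001110011) mod 2 = 0+0+0+0+0+0+0+1+1+0+1+1+0+0+0+0+0+0+0+0+0+0+0+0+1+1+1+0+0+1+1 mod 2 = 1
  s[4] = (0000000000000001111111111111111)·(0001000110110001001010001110011) mod 2 = 0+0+0+0+0+0+0+0+0+0+0+0+0+0+0+1+0+0+1+0+1+0+0+0+1+1+1+0+0+1+1 mod 2 = 0
Syndrome = 10110
Column i of H is the binary representation of i, so the syndrome is the binary index of the flipped bit.
Read s = 10110 with s[0] as LSB: 1·2^0 + 0·2^1 + 1·2^2 + 1·2^3 + 0·2^4 = 13.
Error is at bit position 13.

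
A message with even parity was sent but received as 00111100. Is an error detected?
Sum of received bits: 0+0+1+1+1+1+0+0 = 4; 4 mod 2 = 0. Result is 0 → no error detected.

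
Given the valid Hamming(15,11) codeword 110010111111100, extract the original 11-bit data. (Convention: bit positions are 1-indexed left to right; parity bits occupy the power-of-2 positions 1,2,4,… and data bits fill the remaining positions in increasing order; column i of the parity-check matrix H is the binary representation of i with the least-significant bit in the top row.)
Parity bits occupy power-of-2 positions; data bits are at positions {3,5,6,7,9,10,11,12,13,14,15} (1-indexed).
Extract: c[3]=0 c[5]=1 c[6]=0 c[7]=1 c[9]=1 c[10]=1 c[11]=1 c[12]=1 c[13]=1 c[14]=0 c[15]=0
Data = 01011111100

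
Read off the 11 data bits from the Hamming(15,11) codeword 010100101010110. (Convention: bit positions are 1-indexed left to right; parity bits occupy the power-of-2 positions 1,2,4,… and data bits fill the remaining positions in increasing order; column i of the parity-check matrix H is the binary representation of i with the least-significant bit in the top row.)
Parity bits occupy power-of-2 positions; data bits are at positions {3,5,6,7,9,10,11,12,13,14,15} (1-indexed).
Extract: c[3]=0 c[5]=0 c[6]=0 c[7]=1 c[9]=1 c[10]=0 c[11]=1 c[12]=0 c[13]=1 c[14]=1 c[15]=0
Data = 00011010110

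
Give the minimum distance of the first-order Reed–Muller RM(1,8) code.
d_min = 128 (RM(1,8) has length 256 and minimum distance 2^(m−1) = 128).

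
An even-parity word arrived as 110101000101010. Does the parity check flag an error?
Sum of received bits: 1+1+0+1+0+1+0+0+0+1+0+1+0+1+0 = 7; 7 mod 2 = 1. Result is 1 ≠ 0 → error detected.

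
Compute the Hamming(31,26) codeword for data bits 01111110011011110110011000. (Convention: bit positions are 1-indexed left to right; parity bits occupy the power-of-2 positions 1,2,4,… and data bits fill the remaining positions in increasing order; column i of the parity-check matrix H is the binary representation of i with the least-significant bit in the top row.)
Codeword c = d · G (mod 2), d = 01111110011011110110011000:
  c[0] = d·G[:,0] = (01111110011011110110011000)·(11011010101101010101010101) mod 2 = 0+1+0+1+1+0+1+0+0+0+1+0+0+1+0+1+0+1+0+0+0+1+0+0+0+0 mod 2 = 1
  c[1] = d·G[:,1] = (01111110011011110110011000)·(10110110011011001100110011) mod 2 = 0+0+1+1+0+1+1+0+0+1+1+0+1+1+0+0+0+1+0+0+0+1+0+0+0+0 mod 2 = 0
  c[2] = d·G[:,2] = (01111110011011110110011000)·(10000000000000000000000000) mod 2 = 0+0+0+0+0+0+0+0+0+0+0+0+0+0+0+0+0+0+0+0+0+0+0+0+0+0 mod 2 = 0
  c[3] = d·G[:,3] = (01111110011011110110011000)·(01110001111000111100001111) mod 2 = 0+1+1+1+0+0+0+0+0+1+1+0+0+0+1+1+0+1+0+0+0+0+1+0+0+0 mod 2 = 1
  c[4] = d·G[:,4] = (01111110011011110110011000)·(01000000000000000000000000) mod 2 = 0+1+0+0+0+0+0+0+0+0+0+0+0+0+0+0+0+0+0+0+0+0+0+0+0+0 mod 2 = 1
  c[5] = d·G[:,5] = (01111110011011110110011000)·(00100000000000000000000000) mod 2 = 0+0+1+0+0+0+0+0+0+0+0+0+0+0+0+0+0+0+0+0+0+0+0+0+0+0 mod 2 = 1
  c[6] = d·G[:,6] = (01111110011011110110011000)·(00010000000000000000000000) mod 2 = 0+0+0+1+0+0+0+0+0+0+0+0+0+0+0+0+0+0+0+0+0+0+0+0+0+0 mod 2 = 1
  c[7] = d·G[:,7] = (01111110011011110110011000)·(00001111111000000011111111) mod 2 = 0+0+0+0+1+1+1+0+0+1+1+0+0+0+0+0+0+0+1+0+0+1+1+0+0+0 mod 2 = 0
  c[8] = d·G[:,8] = (01111110011011110110011000)·(00001000000000000000000000) mod 2 = 0+0+0+0+1+0+0+0+0+0+0+0+0+0+0+0+0+0+0+0+0+0+0+0+0+0 mod 2 = 1
  c[9] = d·G[:,9] = (01111110011011110110011000)·(00000100000000000000000000) mod 2 = 0+0+0+0+0+1+0+0+0+0+0+0+0+0+0+0+0+0+0+0+0+0+0+0+0+0 mod 2 = 1
  c[10] = d·G[:,10] = (01111110011011110110011000)·(00000010000000000000000000) mod 2 = 0+0+0+0+0+0+1+0+0+0+0+0+0+0+0+0+0+0+0+0+0+0+0+0+0+0 mod 2 = 1
  c[11] = d·G[:,11] = (01111110011011110110011000)·(00000001000000000000000000) mod 2 = 0+0+0+0+0+0+0+0+0+0+0+0+0+0+0+0+0+0+0+0+0+0+0+0+0+0 mod 2 = 0
  c[12] = d·G[:,12] = (01111110011011110110011000)·(00000000100000000000000000) mod 2 = 0+0+0+0+0+0+0+0+0+0+0+0+0+0+0+0+0+0+0+0+0+0+0+0+0+0 mod 2 = 0
  c[13] = d·G[:,13] = (01111110011011110110011000)·(00000000010000000000000000) mod 2 = 0+0+0+0+0+0+0+0+0+1+0+0+0+0+0+0+0+0+0+0+0+0+0+0+0+0 mod 2 = 1
  c[14] = d·G[:,14] = (01111110011011110110011000)·(00000000001000000000000000) mod 2 = 0+0+0+0+0+0+0+0+0+0+1+0+0+0+0+0+0+0+0+0+0+0+0+0+0+0 mod 2 = 1
  c[15] = d·G[:,15] = (01111110011011110110011000)·(00000000000111111111111111) mod 2 = 0+0+0+0+0+0+0+0+0+0+0+0+1+1+1+1+0+1+1+0+0+1+1+0+0+0 mod 2 = 0
  c[16] = d·G[:,16] = (01111110011011110110011000)·(00000000000100000000000000) mod 2 = 0+0+0+0+0+0+0+0+0+0+0+0+0+0+0+0+0+0+0+0+0+0+0+0+0+0 mod 2 = 0
  c[17] = d·G[:,17] = (01111110011011110110011000)·(00000000000010000000000000) mod 2 = 0+0+0+0+0+0+0+0+0+0+0+0+1+0+0+0+0+0+0+0+0+0+0+0+0+0 mod 2 = 1
  c[18] = d·G[:,18] = (01111110011011110110011000)·(00000000000001000000000000) mod 2 = 0+0+0+0+0+0+0+0+0+0+0+0+0+1+0+0+0+0+0+0+0+0+0+0+0+0 mod 2 = 1
  c[19] = d·G[:,19] = (01111110011011110110011000)·(00000000000000100000000000) mod 2 = 0+0+0+0+0+0+0+0+0+0+0+0+0+0+1+0+0+0+0+0+0+0+0+0+0+0 mod 2 = 1
  c[20] = d·G[:,20] = (01111110011011110110011000)·(00000000000000010000000000) mod 2 = 0+0+0+0+0+0+0+0+0+0+0+0+0+0+0+1+0+0+0+0+0+0+0+0+0+0 mod 2 = 1
  c[21] = d·G[:,21] = (01111110011011110110011000)·(00000000000000001000000000) mod 2 = 0+0+0+0+0+0+0+0+0+0+0+0+0+0+0+0+0+0+0+0+0+0+0+0+0+0 mod 2 = 0
  c[22] = d·G[:,22] = (01111110011011110110011000)·(00000000000000000100000000) mod 2 = 0+0+0+0+0+0+0+0+0+0+0+0+0+0+0+0+0+1+0+0+0+0+0+0+0+0 mod 2 = 1
  c[23] = d·G[:,23] = (01111110011011110110011000)·(00000000000000000010000000) mod 2 = 0+0+0+0+0+0+0+0+0+0+0+0+0+0+0+0+0+0+1+0+0+0+0+0+0+0 mod 2 = 1
  c[24] = d·G[:,24] = (01111110011011110110011000)·(00000000000000000001000000) mod 2 = 0+0+0+0+0+0+0+0+0+0+0+0+0+0+0+0+0+0+0+0+0+0+0+0+0+0 mod 2 = 0
  c[25] = d·G[:,25] = (01111110011011110110011000)·(00000000000000000000100000) mod 2 = 0+0+0+0+0+0+0+0+0+0+0+0+0+0+0+0+0+0+0+0+0+0+0+0+0+0 mod 2 = 0
  c[26] = d·G[:,26] = (01111110011011110110011000)·(00000000000000000000010000) mod 2 = 0+0+0+0+0+0+0+0+0+0+0+0+0+0+0+0+0+0+0+0+0+1+0+0+0+0 mod 2 = 1
  c[27] = d·G[:,27] = (01111110011011110110011000)·(00000000000000000000001000) mod 2 = 0+0+0+0+0+0+0+0+0+0+0+0+0+0+0+0+0+0+0+0+0+0+1+0+0+0 mod 2 = 1
  c[28] = d·G[:,28] = (01111110011011110110011000)·(00000000000000000000000100) mod 2 = 0+0+0+0+0+0+0+0+0+0+0+0+0+0+0+0+0+0+0+0+0+0+0+0+0+0 mod 2 = 0
  c[29] = d·G[:,29] = (01111110011011110110011000)·(00000000000000000000000010) mod 2 = 0+0+0+0+0+0+0+0+0+0+0+0+0+0+0+0+0+0+0+0+0+0+0+0+0+0 mod 2 = 0
  c[30] = d·G[:,30] = (01111110011011110110011000)·(00000000000000000000000001) mod 2 = 0+0+0+0+0+0+0+0+0+0+0+0+0+0+0+0+0+0+0+0+0+0+0+0+0+0 mod 2 = 0
Codeword = 1001111011100110011110110011000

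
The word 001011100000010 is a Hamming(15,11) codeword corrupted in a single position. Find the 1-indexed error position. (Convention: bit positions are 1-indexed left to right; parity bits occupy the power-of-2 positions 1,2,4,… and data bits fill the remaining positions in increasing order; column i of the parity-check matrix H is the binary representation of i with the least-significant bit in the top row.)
Syndrome s = H · r^T (mod 2), r = 001011100000010:
  s[0] = (101010101010101)·(001011100000010) mod 2 = 0+0+1+0+1+0+1+0+0+0+0+0+0+0+0 mod 2 = 1
  s[1] = (011001100110011)·(001011100000010) mod 2 = 0+0+1+0+0+1+1+0+0+0+0+0+0+1+0 mod 2 = 0
  s[2] = (000111100001111)·(001011100000010) mod 2 = 0+0+0+0+1+1+1+0+0+0+0+0+0+1+0 mod 2 = 0
  s[3] = (000000011111111)·(001011100000010) mod 2 = 0+0+0+0+0+0+0+0+0+0+0+0+0+1+0 mod 2 = 1
Syndrome = 1001
Column i of H is the binary representation of i, so the syndrome is the binary index of the flipped bit.
Read s = 1001 with s[0] as LSB: 1·2^0 + 0·2^1 + 0·2^2 + 1·2^3 = 9.
Error is at bit position 9.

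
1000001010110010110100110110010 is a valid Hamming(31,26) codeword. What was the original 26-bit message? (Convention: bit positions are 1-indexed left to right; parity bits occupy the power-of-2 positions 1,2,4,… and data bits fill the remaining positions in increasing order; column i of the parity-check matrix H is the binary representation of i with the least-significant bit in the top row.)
Parity bits occupy power-of-2 positions; data bits are at positions {3,5,6,7,9,10,11,12,13,14,15,17,18,19,20,21,22,23,24,25,26,27,28,29,30,31} (1-indexed).
Extract: c[3]=0 c[5]=0 c[6]=0 c[7]=1 c[9]=1 c[10]=0 c[11]=1 c[12]=1 c[13]=0 c[14]=0 c[15]=1 c[17]=1 c[18]=1 c[19]=0 c[20]=1 c[21]=0 c[22]=0 c[23]=1 c[24]=1 c[25]=0 c[26]=1 c[27]=1 c[28]=0 c[29]=0 c[30]=1 c[31]=0
Data = 00011011001110100110110010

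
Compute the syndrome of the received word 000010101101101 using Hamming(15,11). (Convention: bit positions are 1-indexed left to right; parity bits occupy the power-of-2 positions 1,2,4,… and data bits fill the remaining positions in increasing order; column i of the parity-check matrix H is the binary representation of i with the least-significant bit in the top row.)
Syndrome s = H · r^T (mod 2), r = 000010101101101:
  s[0] = (101010101010101)·(000010101101101) mod 2 = 0+0+0+0+1+0+1+0+1+0+0+0+1+0+1 mod 2 = 1
  s[1] = (011001100110011)·(000010101101101) mod 2 = 0+0+0+0+0+0+1+0+0+1+0+0+0+0+1 mod 2 = 1
  s[2] = (000111100001111)·(000010101101101) mod 2 = 0+0+0+0+1+0+1+0+0+0+0+1+1+0+1 mod 2 = 1
  s[3] = (000000011111111)·(000010101101101) mod 2 = 0+0+0+0+0+0+0+0+1+1+0+1+1+0+1 mod 2 = 1
Syndrome = 1111
Non-zero syndrome: error at position 15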